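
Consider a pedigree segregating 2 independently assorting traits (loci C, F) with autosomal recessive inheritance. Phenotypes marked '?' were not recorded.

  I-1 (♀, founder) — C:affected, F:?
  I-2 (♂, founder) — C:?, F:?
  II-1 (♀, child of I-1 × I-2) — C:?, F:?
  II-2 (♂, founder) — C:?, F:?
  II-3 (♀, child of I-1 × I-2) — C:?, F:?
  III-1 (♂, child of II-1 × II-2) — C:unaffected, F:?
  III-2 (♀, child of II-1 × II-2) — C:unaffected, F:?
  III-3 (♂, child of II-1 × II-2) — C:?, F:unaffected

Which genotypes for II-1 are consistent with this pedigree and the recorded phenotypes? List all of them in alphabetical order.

II-1 ∈ {Cc FF, Cc Ff, Cc ff, cc FF, cc Ff, cc ff}

C/I-1 aff ·: cc
C/I-2 ? ·: CC|Cc|cc
C/II-1 ? I-1×I-2: Cc|cc
C/II-2 ? ·: CC|Cc|cc
C/II-3 ? I-1×I-2: Cc|cc
C/III-1 un II-1×II-2: CC|Cc
C/III-2 un II-1×II-2: CC|Cc
C/III-3 ? II-1×II-2: CC|Cc|cc
⇒ C over [I-1,I-2,II-1,II-2,II-3,III-1,III-2,III-3]: 75 consistent
F/I-1 ? ·: FF|Ff|ff
F/I-2 ? ·: FF|Ff|ff
F/II-1 ? I-1×I-2: FF|Ff|ff
F/II-2 ? ·: FF|Ff|ff
F/II-3 ? I-1×I-2: FF|Ff|ff
F/III-1 ? II-1×II-2: FF|Ff|ff
F/III-2 ? II-1×II-2: FF|Ff|ff
F/III-3 un II-1×II-2: FF|Ff
⇒ F over [I-1,I-2,II-1,II-2,II-3,III-1,III-2,III-3]: 510 consistent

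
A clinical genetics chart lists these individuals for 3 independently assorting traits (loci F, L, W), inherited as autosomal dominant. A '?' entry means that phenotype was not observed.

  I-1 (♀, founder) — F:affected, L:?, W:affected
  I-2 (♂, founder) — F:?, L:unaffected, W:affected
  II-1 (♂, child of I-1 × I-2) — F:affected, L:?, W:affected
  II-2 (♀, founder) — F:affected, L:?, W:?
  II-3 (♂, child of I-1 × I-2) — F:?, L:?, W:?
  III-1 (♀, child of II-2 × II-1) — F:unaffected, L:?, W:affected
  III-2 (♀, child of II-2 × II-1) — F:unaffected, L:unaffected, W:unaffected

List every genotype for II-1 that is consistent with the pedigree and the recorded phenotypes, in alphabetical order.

II-1 ∈ {Ff Ll Ww, Ff ll Ww}

F/I-1 aff ·: Ff|FF
F/I-2 ? ·: ff|Ff|FF
F/II-1 aff I-1×I-2: Ff
F/II-2 aff ·: Ff
F/II-3 ? I-1×I-2: ff|Ff|FF
F/III-1 un II-2×II-1: ff
F/III-2 un II-2×II-1: ff
⇒ F over [I-1,I-2,II-1,II-2,II-3,III-1,III-2]: 10 consistent
L/I-1 ? ·: ll|Ll|LL
L/I-2 un ·: ll
L/II-1 ? I-1×I-2: ll|Ll
L/II-2 ? ·: ll|Ll
L/II-3 ? I-1×I-2: ll|Ll
L/III-1 ? II-2×II-1: ll|Ll|LL
L/III-2 un II-2×II-1: ll
⇒ L over [I-1,I-2,II-1,II-2,II-3,III-1,III-2]: 24 consistent
W/I-1 aff ·: Ww|WW
W/I-2 aff ·: Ww|WW
W/II-1 aff I-1×I-2: Ww
W/II-2 ? ·: ww|Ww
W/II-3 ? I-1×I-2: ww|Ww|WW
W/III-1 aff II-2×II-1: Ww|WW
W/III-2 un II-2×II-1: ww
⇒ W over [I-1,I-2,II-1,II-2,II-3,III-1,III-2]: 21 consistent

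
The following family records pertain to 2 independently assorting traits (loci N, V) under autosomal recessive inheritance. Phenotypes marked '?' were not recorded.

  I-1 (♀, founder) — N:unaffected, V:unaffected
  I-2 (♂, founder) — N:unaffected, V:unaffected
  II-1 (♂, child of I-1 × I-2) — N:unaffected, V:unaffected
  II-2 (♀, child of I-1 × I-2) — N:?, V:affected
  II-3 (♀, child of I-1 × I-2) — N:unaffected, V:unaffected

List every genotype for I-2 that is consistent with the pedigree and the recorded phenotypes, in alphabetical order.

N/I-1 un ·: NN|Nn
N/I-2 un ·: NN|Nn
N/II-1 un I-1×I-2: NN|Nn
N/II-2 ? I-1×I-2: NN|Nn|nn
N/II-3 un I-1×I-2: NN|Nn
⇒ N over [I-1,I-2,II-1,II-2,II-3]: 29 consistent
V/I-1 un ·: Vv
V/I-2 un ·: Vv
V/II-1 un I-1×I-2: VV|Vv
V/II-2 aff I-1×I-2: vv
V/II-3 un I-1×I-2: VV|Vv
⇒ V over [I-1,I-2,II-1,II-2,II-3]: 4 consistent

I-2 ∈ {NN Vv, Nn Vv}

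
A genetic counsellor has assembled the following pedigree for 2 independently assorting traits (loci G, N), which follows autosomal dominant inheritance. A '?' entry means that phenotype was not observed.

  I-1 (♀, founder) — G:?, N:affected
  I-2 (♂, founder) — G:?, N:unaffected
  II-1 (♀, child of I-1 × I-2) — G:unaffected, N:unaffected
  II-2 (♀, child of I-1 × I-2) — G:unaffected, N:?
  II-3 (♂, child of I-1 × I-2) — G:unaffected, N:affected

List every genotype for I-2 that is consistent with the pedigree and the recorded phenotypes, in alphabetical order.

G/I-1 ? ·: gg|Gg
G/I-2 ? ·: gg|Gg
G/II-1 un I-1×I-2: gg
G/II-2 un I-1×I-2: gg
G/II-3 un I-1×I-2: gg
⇒ G over [I-1,I-2,II-1,II-2,II-3]: 4 consistent
N/I-1 aff ·: Nn
N/I-2 un ·: nn
N/II-1 un I-1×I-2: nn
N/II-2 ? I-1×I-2: nn|Nn
N/II-3 aff I-1×I-2: Nn
⇒ N over [I-1,I-2,II-1,II-2,II-3]: 2 consistent

I-2 ∈ {Gg nn, gg nn}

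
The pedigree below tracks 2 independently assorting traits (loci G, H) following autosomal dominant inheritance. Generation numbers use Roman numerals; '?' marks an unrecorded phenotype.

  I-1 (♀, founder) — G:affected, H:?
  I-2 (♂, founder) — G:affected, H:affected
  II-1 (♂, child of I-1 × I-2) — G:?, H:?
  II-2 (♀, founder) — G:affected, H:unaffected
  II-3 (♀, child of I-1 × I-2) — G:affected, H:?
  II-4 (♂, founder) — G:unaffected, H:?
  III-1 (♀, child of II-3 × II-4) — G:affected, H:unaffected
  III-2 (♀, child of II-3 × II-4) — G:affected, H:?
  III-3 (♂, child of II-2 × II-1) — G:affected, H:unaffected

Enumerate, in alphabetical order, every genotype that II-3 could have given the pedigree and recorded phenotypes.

II-3 ∈ {GG Hh, GG hh, Gg Hh, Gg hh}

G/I-1 aff ·: Gg|GG
G/I-2 aff ·: Gg|GG
G/II-1 ? I-1×I-2: gg|Gg|GG
G/II-2 aff ·: Gg|GG
G/II-3 aff I-1×I-2: Gg|GG
G/II-4 un ·: gg
G/III-1 aff II-3×II-4: Gg
G/III-2 aff II-3×II-4: Gg
G/III-3 aff II-2×II-1: Gg|GG
⇒ G over [I-1,I-2,II-1,II-2,II-3,II-4,III-1,III-2,III-3]: 49 consistent
H/I-1 ? ·: hh|Hh|HH
H/I-2 aff ·: Hh|HH
H/II-1 ? I-1×I-2: hh|Hh
H/II-2 un ·: hh
H/II-3 ? I-1×I-2: hh|Hh
H/II-4 ? ·: hh|Hh
H/III-1 un II-3×II-4: hh
H/III-2 ? II-3×II-4: hh|Hh|HH
H/III-3 un II-2×II-1: hh
⇒ H over [I-1,I-2,II-1,II-2,II-3,II-4,III-1,III-2,III-3]: 47 consistent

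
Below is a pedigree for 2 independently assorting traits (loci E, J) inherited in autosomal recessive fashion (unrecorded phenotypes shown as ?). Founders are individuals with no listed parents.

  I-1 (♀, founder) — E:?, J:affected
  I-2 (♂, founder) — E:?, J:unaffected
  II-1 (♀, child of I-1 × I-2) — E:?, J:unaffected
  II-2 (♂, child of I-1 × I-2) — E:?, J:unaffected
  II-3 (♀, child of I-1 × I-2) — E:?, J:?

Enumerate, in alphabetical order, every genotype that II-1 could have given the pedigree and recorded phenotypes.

E/I-1 ? ·: EE|Ee|ee
E/I-2 ? ·: EE|Ee|ee
E/II-1 ? I-1×I-2: EE|Ee|ee
E/II-2 ? I-1×I-2: EE|Ee|ee
E/II-3 ? I-1×I-2: EE|Ee|ee
⇒ E over [I-1,I-2,II-1,II-2,II-3]: 63 consistent
J/I-1 aff ·: jj
J/I-2 un ·: JJ|Jj
J/II-1 un I-1×I-2: Jj
J/II-2 un I-1×I-2: Jj
J/II-3 ? I-1×I-2: Jj|jj
⇒ J over [I-1,I-2,II-1,II-2,II-3]: 3 consistent

II-1 ∈ {EE Jj, Ee Jj, ee Jj}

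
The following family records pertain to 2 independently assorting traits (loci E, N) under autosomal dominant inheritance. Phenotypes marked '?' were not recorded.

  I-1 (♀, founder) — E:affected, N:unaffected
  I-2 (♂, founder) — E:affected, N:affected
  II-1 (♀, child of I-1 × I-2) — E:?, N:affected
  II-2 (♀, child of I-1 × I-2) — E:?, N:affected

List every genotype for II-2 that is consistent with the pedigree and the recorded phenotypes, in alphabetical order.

E/I-1 aff ·: Ee|EE
E/I-2 aff ·: Ee|EE
E/II-1 ? I-1×I-2: ee|Ee|EE
E/II-2 ? I-1×I-2: ee|Ee|EE
⇒ E over [I-1,I-2,II-1,II-2]: 18 consistent
N/I-1 un ·: nn
N/I-2 aff ·: Nn|NN
N/II-1 aff I-1×I-2: Nn
N/II-2 aff I-1×I-2: Nn
⇒ N over [I-1,I-2,II-1,II-2]: 2 consistent

II-2 ∈ {EE Nn, Ee Nn, ee Nn}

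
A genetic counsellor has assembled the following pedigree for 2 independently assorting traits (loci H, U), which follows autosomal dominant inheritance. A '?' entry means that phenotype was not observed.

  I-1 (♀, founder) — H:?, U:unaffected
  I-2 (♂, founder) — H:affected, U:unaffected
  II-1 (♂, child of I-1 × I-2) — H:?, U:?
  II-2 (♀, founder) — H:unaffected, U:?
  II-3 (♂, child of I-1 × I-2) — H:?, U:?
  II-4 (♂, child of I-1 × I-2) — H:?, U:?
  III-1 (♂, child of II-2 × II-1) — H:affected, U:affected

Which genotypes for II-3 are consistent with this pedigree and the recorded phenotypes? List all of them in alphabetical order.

H/I-1 ? ·: hh|Hh|HH
H/I-2 aff ·: Hh|HH
H/II-1 ? I-1×I-2: Hh|HH
H/II-2 un ·: hh
H/II-3 ? I-1×I-2: hh|Hh|HH
H/II-4 ? I-1×I-2: hh|Hh|HH
H/III-1 aff II-2×II-1: Hh
⇒ H over [I-1,I-2,II-1,II-2,II-3,II-4,III-1]: 40 consistent
U/I-1 un ·: uu
U/I-2 un ·: uu
U/II-1 ? I-1×I-2: uu
U/II-2 ? ·: Uu|UU
U/II-3 ? I-1×I-2: uu
U/II-4 ? I-1×I-2: uu
U/III-1 aff II-2×II-1: Uu
⇒ U over [I-1,I-2,II-1,II-2,II-3,II-4,III-1]: 2 consistent

II-3 ∈ {HH uu, Hh uu, hh uu}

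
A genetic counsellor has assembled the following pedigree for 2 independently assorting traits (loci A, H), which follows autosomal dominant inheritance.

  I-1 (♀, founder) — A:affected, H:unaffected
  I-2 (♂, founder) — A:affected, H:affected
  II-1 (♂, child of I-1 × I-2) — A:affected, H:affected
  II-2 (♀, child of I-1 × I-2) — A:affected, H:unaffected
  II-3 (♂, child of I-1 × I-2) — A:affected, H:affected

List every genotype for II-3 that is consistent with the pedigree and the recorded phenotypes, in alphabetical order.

II-3 ∈ {AA Hh, Aa Hh}

A/I-1 aff ·: Aa|AA
A/I-2 aff ·: Aa|AA
A/II-1 aff I-1×I-2: Aa|AA
A/II-2 aff I-1×I-2: Aa|AA
A/II-3 aff I-1×I-2: Aa|AA
⇒ A over [I-1,I-2,II-1,II-2,II-3]: 25 consistent
H/I-1 un ·: hh
H/I-2 aff ·: Hh
H/II-1 aff I-1×I-2: Hh
H/II-2 un I-1×I-2: hh
H/II-3 aff I-1×I-2: Hh
⇒ H over [I-1,I-2,II-1,II-2,II-3]: 1 consistent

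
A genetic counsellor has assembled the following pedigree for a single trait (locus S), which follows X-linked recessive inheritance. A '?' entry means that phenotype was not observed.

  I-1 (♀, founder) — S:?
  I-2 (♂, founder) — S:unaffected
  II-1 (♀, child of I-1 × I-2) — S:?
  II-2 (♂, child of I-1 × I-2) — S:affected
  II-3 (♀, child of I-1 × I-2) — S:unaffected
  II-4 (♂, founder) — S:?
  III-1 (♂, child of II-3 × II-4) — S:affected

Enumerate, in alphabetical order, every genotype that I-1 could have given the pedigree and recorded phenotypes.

S/I-1 ? ·: X^SX^s|X^sX^s
S/I-2 un ·: X^SY
S/II-1 ? I-1×I-2: X^SX^S|X^SX^s
S/II-2 aff I-1×I-2: X^sY
S/II-3 un I-1×I-2: X^SX^s
S/II-4 ? ·: X^SY|X^sY
S/III-1 aff II-3×II-4: X^sY
⇒ S over [I-1,I-2,II-1,II-2,II-3,II-4,III-1]: 6 consistent

I-1 ∈ {X^SX^s, X^sX^s}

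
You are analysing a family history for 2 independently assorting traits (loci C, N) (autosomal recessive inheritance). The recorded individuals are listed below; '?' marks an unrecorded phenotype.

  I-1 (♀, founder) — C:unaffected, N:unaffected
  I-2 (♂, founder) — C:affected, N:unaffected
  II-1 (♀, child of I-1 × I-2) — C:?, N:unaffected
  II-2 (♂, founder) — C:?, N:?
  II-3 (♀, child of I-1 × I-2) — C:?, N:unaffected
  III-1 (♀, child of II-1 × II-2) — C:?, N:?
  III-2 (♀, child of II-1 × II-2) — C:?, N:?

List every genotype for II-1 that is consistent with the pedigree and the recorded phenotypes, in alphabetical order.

C/I-1 un ·: CC|Cc
C/I-2 aff ·: cc
C/II-1 ? I-1×I-2: Cc|cc
C/II-2 ? ·: CC|Cc|cc
C/II-3 ? I-1×I-2: Cc|cc
C/III-1 ? II-1×II-2: CC|Cc|cc
C/III-2 ? II-1×II-2: CC|Cc|cc
⇒ C over [I-1,I-2,II-1,II-2,II-3,III-1,III-2]: 63 consistent
N/I-1 un ·: NN|Nn
N/I-2 un ·: NN|Nn
N/II-1 un I-1×I-2: NN|Nn
N/II-2 ? ·: NN|Nn|nn
N/II-3 un I-1×I-2: NN|Nn
N/III-1 ? II-1×II-2: NN|Nn|nn
N/III-2 ? II-1×II-2: NN|Nn|nn
⇒ N over [I-1,I-2,II-1,II-2,II-3,III-1,III-2]: 144 consistent

II-1 ∈ {Cc NN, Cc Nn, cc NN, cc Nn}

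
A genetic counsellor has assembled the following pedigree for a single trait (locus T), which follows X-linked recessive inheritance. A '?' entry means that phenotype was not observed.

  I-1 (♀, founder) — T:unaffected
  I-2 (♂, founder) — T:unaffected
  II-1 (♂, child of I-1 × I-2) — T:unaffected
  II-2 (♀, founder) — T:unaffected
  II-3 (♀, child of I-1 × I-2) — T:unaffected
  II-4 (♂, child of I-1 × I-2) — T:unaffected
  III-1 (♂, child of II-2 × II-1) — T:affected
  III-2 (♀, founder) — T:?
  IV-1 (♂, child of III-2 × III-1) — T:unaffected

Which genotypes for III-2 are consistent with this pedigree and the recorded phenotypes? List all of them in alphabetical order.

III-2 ∈ {X^TX^T, X^TX^t}

T/I-1 un ·: X^TX^T|X^TX^t
T/I-2 un ·: X^TY
T/II-1 un I-1×I-2: X^TY
T/II-2 un ·: X^TX^t
T/II-3 un I-1×I-2: X^TX^T|X^TX^t
T/II-4 un I-1×I-2: X^TY
T/III-1 aff II-2×II-1: X^tY
T/III-2 ? ·: X^TX^T|X^TX^t
T/IV-1 un III-2×III-1: X^TY
⇒ T over [I-1,I-2,II-1,II-2,II-3,II-4,III-1,III-2,IV-1]: 6 consistent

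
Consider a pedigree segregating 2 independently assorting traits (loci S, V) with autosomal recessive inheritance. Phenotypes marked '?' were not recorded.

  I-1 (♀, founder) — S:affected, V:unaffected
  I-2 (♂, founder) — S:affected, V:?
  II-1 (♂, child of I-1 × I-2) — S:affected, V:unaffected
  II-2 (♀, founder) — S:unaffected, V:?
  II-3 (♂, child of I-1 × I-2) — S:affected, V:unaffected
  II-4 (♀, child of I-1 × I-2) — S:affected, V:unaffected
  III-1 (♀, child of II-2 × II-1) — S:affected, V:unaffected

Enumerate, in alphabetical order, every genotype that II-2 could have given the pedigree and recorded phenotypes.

S/I-1 aff ·: ss
S/I-2 aff ·: ss
S/II-1 aff I-1×I-2: ss
S/II-2 un ·: Ss
S/II-3 aff I-1×I-2: ss
S/II-4 aff I-1×I-2: ss
S/III-1 aff II-2×II-1: ss
⇒ S over [I-1,I-2,II-1,II-2,II-3,II-4,III-1]: 1 consistent
V/I-1 un ·: VV|Vv
V/I-2 ? ·: VV|Vv|vv
V/II-1 un I-1×I-2: VV|Vv
V/II-2 ? ·: VV|Vv|vv
V/II-3 un I-1×I-2: VV|Vv
V/II-4 un I-1×I-2: VV|Vv
V/III-1 un II-2×II-1: VV|Vv
⇒ V over [I-1,I-2,II-1,II-2,II-3,II-4,III-1]: 122 consistent

II-2 ∈ {Ss VV, Ss Vv, Ss vv}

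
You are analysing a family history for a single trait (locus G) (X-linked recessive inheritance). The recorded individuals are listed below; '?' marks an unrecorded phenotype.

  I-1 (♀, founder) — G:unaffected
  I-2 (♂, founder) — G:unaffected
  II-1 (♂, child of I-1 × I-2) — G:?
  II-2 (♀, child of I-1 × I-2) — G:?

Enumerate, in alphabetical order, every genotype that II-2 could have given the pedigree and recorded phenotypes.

II-2 ∈ {X^GX^G, X^GX^g}

G/I-1 un ·: X^GX^G|X^GX^g
G/I-2 un ·: X^GY
G/II-1 ? I-1×I-2: X^GY|X^gY
G/II-2 ? I-1×I-2: X^GX^G|X^GX^g
⇒ G over [I-1,I-2,II-1,II-2]: 5 consistent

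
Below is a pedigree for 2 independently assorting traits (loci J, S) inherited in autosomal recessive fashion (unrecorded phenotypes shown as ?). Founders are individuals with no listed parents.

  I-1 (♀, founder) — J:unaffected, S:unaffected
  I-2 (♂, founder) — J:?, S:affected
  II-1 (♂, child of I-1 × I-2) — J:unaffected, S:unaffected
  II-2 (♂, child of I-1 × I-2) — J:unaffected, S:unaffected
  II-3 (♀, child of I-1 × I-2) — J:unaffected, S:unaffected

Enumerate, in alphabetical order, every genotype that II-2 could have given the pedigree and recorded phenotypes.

J/I-1 un ·: JJ|Jj
J/I-2 ? ·: JJ|Jj|jj
J/II-1 un I-1×I-2: JJ|Jj
J/II-2 un I-1×I-2: JJ|Jj
J/II-3 un I-1×I-2: JJ|Jj
⇒ J over [I-1,I-2,II-1,II-2,II-3]: 27 consistent
S/I-1 un ·: SS|Ss
S/I-2 aff ·: ss
S/II-1 un I-1×I-2: Ss
S/II-2 un I-1×I-2: Ss
S/II-3 un I-1×I-2: Ss
⇒ S over [I-1,I-2,II-1,II-2,II-3]: 2 consistent

II-2 ∈ {JJ Ss, Jj Ss}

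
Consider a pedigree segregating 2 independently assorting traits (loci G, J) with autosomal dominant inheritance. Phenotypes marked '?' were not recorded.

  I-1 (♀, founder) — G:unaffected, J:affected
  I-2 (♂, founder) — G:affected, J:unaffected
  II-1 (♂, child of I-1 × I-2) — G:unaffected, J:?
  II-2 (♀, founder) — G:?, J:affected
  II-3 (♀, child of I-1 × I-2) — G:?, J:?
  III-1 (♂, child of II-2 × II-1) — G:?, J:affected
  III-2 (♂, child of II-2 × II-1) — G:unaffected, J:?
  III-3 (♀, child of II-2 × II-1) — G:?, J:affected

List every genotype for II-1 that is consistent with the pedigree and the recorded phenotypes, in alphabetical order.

G/I-1 un ·: gg
G/I-2 aff ·: Gg
G/II-1 un I-1×I-2: gg
G/II-2 ? ·: gg|Gg
G/II-3 ? I-1×I-2: gg|Gg
G/III-1 ? II-2×II-1: gg|Gg
G/III-2 un II-2×II-1: gg
G/III-3 ? II-2×II-1: gg|Gg
⇒ G over [I-1,I-2,II-1,II-2,II-3,III-1,III-2,III-3]: 10 consistent
J/I-1 aff ·: Jj|JJ
J/I-2 un ·: jj
J/II-1 ? I-1×I-2: jj|Jj
J/II-2 aff ·: Jj|JJ
J/II-3 ? I-1×I-2: jj|Jj
J/III-1 aff II-2×II-1: Jj|JJ
J/III-2 ? II-2×II-1: jj|Jj|JJ
J/III-3 aff II-2×II-1: Jj|JJ
⇒ J over [I-1,I-2,II-1,II-2,II-3,III-1,III-2,III-3]: 66 consistent

II-1 ∈ {gg Jj, gg jj}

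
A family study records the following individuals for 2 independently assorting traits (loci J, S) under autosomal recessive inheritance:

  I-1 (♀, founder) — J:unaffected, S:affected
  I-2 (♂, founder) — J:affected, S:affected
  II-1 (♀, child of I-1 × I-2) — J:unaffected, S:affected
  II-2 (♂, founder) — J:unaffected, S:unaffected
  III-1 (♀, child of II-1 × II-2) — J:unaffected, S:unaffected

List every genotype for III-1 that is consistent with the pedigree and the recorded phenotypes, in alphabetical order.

III-1 ∈ {JJ Ss, Jj Ss}

J/I-1 un ·: JJ|Jj
J/I-2 aff ·: jj
J/II-1 un I-1×I-2: Jj
J/II-2 un ·: JJ|Jj
J/III-1 un II-1×II-2: JJ|Jj
⇒ J over [I-1,I-2,II-1,II-2,III-1]: 8 consistent
S/I-1 aff ·: ss
S/I-2 aff ·: ss
S/II-1 aff I-1×I-2: ss
S/II-2 un ·: SS|Ss
S/III-1 un II-1×II-2: Ss
⇒ S over [I-1,I-2,II-1,II-2,III-1]: 2 consistent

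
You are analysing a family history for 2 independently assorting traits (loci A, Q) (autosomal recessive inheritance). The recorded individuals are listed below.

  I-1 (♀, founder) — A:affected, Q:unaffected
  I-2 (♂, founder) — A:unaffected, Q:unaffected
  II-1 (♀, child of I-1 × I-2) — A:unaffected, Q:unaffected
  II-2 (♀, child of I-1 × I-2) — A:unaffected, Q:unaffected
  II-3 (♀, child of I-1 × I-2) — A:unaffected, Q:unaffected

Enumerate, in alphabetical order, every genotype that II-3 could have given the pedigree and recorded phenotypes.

A/I-1 aff ·: aa
A/I-2 un ·: AA|Aa
A/II-1 un I-1×I-2: Aa
A/II-2 un I-1×I-2: Aa
A/II-3 un I-1×I-2: Aa
⇒ A over [I-1,I-2,II-1,II-2,II-3]: 2 consistent
Q/I-1 un ·: QQ|Qq
Q/I-2 un ·: QQ|Qq
Q/II-1 un I-1×I-2: QQ|Qq
Q/II-2 un I-1×I-2: QQ|Qq
Q/II-3 un I-1×I-2: QQ|Qq
⇒ Q over [I-1,I-2,II-1,II-2,II-3]: 25 consistent

II-3 ∈ {Aa QQ, Aa Qq}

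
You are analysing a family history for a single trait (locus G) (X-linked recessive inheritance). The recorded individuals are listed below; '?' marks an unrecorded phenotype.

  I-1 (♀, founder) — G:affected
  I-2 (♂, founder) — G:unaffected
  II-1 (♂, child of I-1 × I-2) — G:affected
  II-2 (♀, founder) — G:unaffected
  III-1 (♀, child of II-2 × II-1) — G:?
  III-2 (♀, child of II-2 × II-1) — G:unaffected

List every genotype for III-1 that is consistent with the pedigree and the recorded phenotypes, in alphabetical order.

G/I-1 aff ·: X^gX^g
G/I-2 un ·: X^GY
G/II-1 aff I-1×I-2: X^gY
G/II-2 un ·: X^GX^G|X^GX^g
G/III-1 ? II-2×II-1: X^GX^g|X^gX^g
G/III-2 un II-2×II-1: X^GX^g
⇒ G over [I-1,I-2,II-1,II-2,III-1,III-2]: 3 consistent

III-1 ∈ {X^GX^g, X^gX^g}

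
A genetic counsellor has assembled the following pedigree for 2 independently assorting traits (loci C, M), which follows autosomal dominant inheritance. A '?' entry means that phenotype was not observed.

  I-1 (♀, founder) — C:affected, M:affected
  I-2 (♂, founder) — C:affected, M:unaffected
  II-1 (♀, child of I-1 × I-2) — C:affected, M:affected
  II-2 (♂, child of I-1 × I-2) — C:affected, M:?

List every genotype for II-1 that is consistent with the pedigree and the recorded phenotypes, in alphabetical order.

C/I-1 aff ·: Cc|CC
C/I-2 aff ·: Cc|CC
C/II-1 aff I-1×I-2: Cc|CC
C/II-2 aff I-1×I-2: Cc|CC
⇒ C over [I-1,I-2,II-1,II-2]: 13 consistent
M/I-1 aff ·: Mm|MM
M/I-2 un ·: mm
M/II-1 aff I-1×I-2: Mm
M/II-2 ? I-1×I-2: mm|Mm
⇒ M over [I-1,I-2,II-1,II-2]: 3 consistent

II-1 ∈ {CC Mm, Cc Mm}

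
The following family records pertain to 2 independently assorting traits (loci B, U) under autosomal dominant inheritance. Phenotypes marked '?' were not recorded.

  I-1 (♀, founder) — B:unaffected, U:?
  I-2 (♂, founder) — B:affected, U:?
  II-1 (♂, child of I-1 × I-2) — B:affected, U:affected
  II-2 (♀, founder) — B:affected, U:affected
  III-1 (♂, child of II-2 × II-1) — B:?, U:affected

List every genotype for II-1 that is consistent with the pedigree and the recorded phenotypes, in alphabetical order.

B/I-1 un ·: bb
B/I-2 aff ·: Bb|BB
B/II-1 aff I-1×I-2: Bb
B/II-2 aff ·: Bb|BB
B/III-1 ? II-2×II-1: bb|Bb|BB
⇒ B over [I-1,I-2,II-1,II-2,III-1]: 10 consistent
U/I-1 ? ·: uu|Uu|UU
U/I-2 ? ·: uu|Uu|UU
U/II-1 aff I-1×I-2: Uu|UU
U/II-2 aff ·: Uu|UU
U/III-1 aff II-2×II-1: Uu|UU
⇒ U over [I-1,I-2,II-1,II-2,III-1]: 40 consistent

II-1 ∈ {Bb UU, Bb Uu}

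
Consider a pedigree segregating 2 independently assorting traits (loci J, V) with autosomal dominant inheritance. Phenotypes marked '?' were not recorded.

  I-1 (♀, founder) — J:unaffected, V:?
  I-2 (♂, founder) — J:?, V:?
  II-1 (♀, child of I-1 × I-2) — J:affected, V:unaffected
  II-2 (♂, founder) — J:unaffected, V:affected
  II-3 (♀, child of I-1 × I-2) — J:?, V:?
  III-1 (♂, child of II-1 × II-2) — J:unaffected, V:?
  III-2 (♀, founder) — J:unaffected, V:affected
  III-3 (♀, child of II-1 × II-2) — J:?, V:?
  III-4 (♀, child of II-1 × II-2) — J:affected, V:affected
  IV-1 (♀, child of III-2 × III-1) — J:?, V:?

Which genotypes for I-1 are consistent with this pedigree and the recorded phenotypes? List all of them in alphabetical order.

I-1 ∈ {jj Vv, jj vv}

J/I-1 un ·: jj
J/I-2 ? ·: Jj|JJ
J/II-1 aff I-1×I-2: Jj
J/II-2 un ·: jj
J/II-3 ? I-1×I-2: jj|Jj
J/III-1 un II-1×II-2: jj
J/III-2 un ·: jj
J/III-3 ? II-1×II-2: jj|Jj
J/III-4 aff II-1×II-2: Jj
J/IV-1 ? III-2×III-1: jj
⇒ J over [I-1,I-2,II-1,II-2,II-3,III-1,III-2,III-3,III-4,IV-1]: 6 consistent
V/I-1 ? ·: vv|Vv
V/I-2 ? ·: vv|Vv
V/II-1 un I-1×I-2: vv
V/II-2 aff ·: Vv|VV
V/II-3 ? I-1×I-2: vv|Vv|VV
V/III-1 ? II-1×II-2: vv|Vv
V/III-2 aff ·: Vv|VV
V/III-3 ? II-1×II-2: vv|Vv
V/III-4 aff II-1×II-2: Vv
V/IV-1 ? III-2×III-1: vv|Vv|VV
⇒ V over [I-1,I-2,II-1,II-2,II-3,III-1,III-2,III-3,III-4,IV-1]: 168 consistent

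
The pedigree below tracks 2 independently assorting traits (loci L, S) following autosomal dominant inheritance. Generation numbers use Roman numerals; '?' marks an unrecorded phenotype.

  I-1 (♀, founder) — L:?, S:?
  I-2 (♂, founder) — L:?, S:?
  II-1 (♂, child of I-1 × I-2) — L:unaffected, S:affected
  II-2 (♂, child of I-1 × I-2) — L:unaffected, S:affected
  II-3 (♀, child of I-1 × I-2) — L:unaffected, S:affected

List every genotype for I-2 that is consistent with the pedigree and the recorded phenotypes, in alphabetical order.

L/I-1 ? ·: ll|Ll
L/I-2 ? ·: ll|Ll
L/II-1 un I-1×I-2: ll
L/II-2 un I-1×I-2: ll
L/II-3 un I-1×I-2: ll
⇒ L over [I-1,I-2,II-1,II-2,II-3]: 4 consistent
S/I-1 ? ·: ss|Ss|SS
S/I-2 ? ·: ss|Ss|SS
S/II-1 aff I-1×I-2: Ss|SS
S/II-2 aff I-1×I-2: Ss|SS
S/II-3 aff I-1×I-2: Ss|SS
⇒ S over [I-1,I-2,II-1,II-2,II-3]: 29 consistent

I-2 ∈ {Ll SS, Ll Ss, Ll ss, ll SS, ll Ss, ll ss}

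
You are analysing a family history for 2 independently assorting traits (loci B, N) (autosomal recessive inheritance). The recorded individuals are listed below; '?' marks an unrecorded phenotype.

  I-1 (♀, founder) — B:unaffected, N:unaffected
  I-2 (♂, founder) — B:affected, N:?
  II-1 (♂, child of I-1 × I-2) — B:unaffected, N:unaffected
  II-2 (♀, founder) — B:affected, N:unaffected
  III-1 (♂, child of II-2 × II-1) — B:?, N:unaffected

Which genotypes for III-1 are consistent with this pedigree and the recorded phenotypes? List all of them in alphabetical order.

III-1 ∈ {Bb NN, Bb Nn, bb NN, bb Nn}

B/I-1 un ·: BB|Bb
B/I-2 aff ·: bb
B/II-1 un I-1×I-2: Bb
B/II-2 aff ·: bb
B/III-1 ? II-2×II-1: Bb|bb
⇒ B over [I-1,I-2,II-1,II-2,III-1]: 4 consistent
N/I-1 un ·: NN|Nn
N/I-2 ? ·: NN|Nn|nn
N/II-1 un I-1×I-2: NN|Nn
N/II-2 un ·: NN|Nn
N/III-1 un II-2×II-1: NN|Nn
⇒ N over [I-1,I-2,II-1,II-2,III-1]: 32 consistent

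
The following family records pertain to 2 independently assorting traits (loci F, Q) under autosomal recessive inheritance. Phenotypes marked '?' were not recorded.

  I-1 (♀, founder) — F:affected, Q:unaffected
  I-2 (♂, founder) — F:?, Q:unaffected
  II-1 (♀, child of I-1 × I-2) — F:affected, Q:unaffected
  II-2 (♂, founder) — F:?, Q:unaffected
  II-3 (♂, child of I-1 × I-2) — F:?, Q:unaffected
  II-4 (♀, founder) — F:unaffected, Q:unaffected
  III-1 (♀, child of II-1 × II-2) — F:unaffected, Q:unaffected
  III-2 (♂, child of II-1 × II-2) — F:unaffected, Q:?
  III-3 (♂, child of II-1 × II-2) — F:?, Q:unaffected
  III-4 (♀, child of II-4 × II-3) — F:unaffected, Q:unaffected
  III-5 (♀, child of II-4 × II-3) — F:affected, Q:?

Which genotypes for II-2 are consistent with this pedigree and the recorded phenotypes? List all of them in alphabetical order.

II-2 ∈ {FF QQ, FF Qq, Ff QQ, Ff Qq}

F/I-1 aff ·: ff
F/I-2 ? ·: Ff|ff
F/II-1 aff I-1×I-2: ff
F/II-2 ? ·: FF|Ff
F/II-3 ? I-1×I-2: Ff|ff
F/II-4 un ·: Ff
F/III-1 un II-1×II-2: Ff
F/III-2 un II-1×II-2: Ff
F/III-3 ? II-1×II-2: Ff|ff
F/III-4 un II-4×II-3: FF|Ff
F/III-5 aff II-4×II-3: ff
⇒ F over [I-1,I-2,II-1,II-2,II-3,II-4,III-1,III-2,III-3,III-4,III-5]: 12 consistent
Q/I-1 un ·: QQ|Qq
Q/I-2 un ·: QQ|Qq
Q/II-1 un I-1×I-2: QQ|Qq
Q/II-2 un ·: QQ|Qq
Q/II-3 un I-1×I-2: QQ|Qq
Q/II-4 un ·: QQ|Qq
Q/III-1 un II-1×II-2: QQ|Qq
Q/III-2 ? II-1×II-2: QQ|Qq|qq
Q/III-3 un II-1×II-2: QQ|Qq
Q/III-4 un II-4×II-3: QQ|Qq
Q/III-5 ? II-4×II-3: QQ|Qq|qq
⇒ Q over [I-1,I-2,II-1,II-2,II-3,II-4,III-1,III-2,III-3,III-4,III-5]: 1350 consistent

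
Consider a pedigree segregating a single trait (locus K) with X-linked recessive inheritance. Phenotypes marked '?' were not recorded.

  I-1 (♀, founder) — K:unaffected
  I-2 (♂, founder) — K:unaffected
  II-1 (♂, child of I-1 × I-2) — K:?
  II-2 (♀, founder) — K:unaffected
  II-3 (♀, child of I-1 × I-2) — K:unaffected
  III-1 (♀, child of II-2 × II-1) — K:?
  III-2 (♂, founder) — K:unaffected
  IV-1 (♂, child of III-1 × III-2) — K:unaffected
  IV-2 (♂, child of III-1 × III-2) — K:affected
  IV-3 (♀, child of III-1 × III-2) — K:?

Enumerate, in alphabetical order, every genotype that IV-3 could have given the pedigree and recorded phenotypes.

IV-3 ∈ {X^KX^K, X^KX^k}

K/I-1 un ·: X^KX^K|X^KX^k
K/I-2 un ·: X^KY
K/II-1 ? I-1×I-2: X^KY|X^kY
K/II-2 un ·: X^KX^K|X^KX^k
K/II-3 un I-1×I-2: X^KX^K|X^KX^k
K/III-1 ? II-2×II-1: X^KX^k
K/III-2 un ·: X^KY
K/IV-1 un III-1×III-2: X^KY
K/IV-2 aff III-1×III-2: X^kY
K/IV-3 ? III-1×III-2: X^KX^K|X^KX^k
⇒ K over [I-1,I-2,II-1,II-2,II-3,III-1,III-2,IV-1,IV-2,IV-3]: 14 consistent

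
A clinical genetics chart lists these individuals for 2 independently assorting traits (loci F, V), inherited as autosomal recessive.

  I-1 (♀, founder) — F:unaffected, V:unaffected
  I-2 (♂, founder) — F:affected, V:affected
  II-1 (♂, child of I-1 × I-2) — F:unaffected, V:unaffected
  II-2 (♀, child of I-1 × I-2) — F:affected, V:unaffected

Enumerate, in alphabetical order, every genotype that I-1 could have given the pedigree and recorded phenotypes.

I-1 ∈ {Ff VV, Ff Vv}

F/I-1 un ·: Ff
F/I-2 aff ·: ff
F/II-1 un I-1×I-2: Ff
F/II-2 aff I-1×I-2: ff
⇒ F over [I-1,I-2,II-1,II-2]: 1 consistent
V/I-1 un ·: VV|Vv
V/I-2 aff ·: vv
V/II-1 un I-1×I-2: Vv
V/II-2 un I-1×I-2: Vv
⇒ V over [I-1,I-2,II-1,II-2]: 2 consistent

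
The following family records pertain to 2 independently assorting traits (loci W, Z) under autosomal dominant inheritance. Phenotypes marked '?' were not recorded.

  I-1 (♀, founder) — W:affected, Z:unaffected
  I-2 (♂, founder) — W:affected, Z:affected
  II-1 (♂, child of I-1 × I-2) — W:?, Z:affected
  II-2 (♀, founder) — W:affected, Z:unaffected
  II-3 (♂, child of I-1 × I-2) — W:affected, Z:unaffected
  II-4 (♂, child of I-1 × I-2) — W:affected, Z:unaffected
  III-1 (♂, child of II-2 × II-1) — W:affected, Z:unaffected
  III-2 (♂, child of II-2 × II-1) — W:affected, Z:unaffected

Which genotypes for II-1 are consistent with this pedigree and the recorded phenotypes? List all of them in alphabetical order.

II-1 ∈ {WW Zz, Ww Zz, ww Zz}

W/I-1 aff ·: Ww|WW
W/I-2 aff ·: Ww|WW
W/II-1 ? I-1×I-2: ww|Ww|WW
W/II-2 aff ·: Ww|WW
W/II-3 aff I-1×I-2: Ww|WW
W/II-4 aff I-1×I-2: Ww|WW
W/III-1 aff II-2×II-1: Ww|WW
W/III-2 aff II-2×II-1: Ww|WW
⇒ W over [I-1,I-2,II-1,II-2,II-3,II-4,III-1,III-2]: 169 consistent
Z/I-1 un ·: zz
Z/I-2 aff ·: Zz
Z/II-1 aff I-1×I-2: Zz
Z/II-2 un ·: zz
Z/II-3 un I-1×I-2: zz
Z/II-4 un I-1×I-2: zz
Z/III-1 un II-2×II-1: zz
Z/III-2 un II-2×II-1: zz
⇒ Z over [I-1,I-2,II-1,II-2,II-3,II-4,III-1,III-2]: 1 consistent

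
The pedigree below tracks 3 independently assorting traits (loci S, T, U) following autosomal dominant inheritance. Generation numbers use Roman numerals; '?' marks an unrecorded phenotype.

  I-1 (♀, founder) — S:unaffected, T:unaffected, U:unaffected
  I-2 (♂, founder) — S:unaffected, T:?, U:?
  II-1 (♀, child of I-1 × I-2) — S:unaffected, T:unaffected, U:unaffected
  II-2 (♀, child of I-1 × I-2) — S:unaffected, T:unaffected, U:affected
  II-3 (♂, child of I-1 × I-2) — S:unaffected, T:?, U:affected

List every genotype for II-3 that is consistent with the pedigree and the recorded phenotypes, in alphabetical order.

II-3 ∈ {ss Tt Uu, ss tt Uu}

S/I-1 un ·: ss
S/I-2 un ·: ss
S/II-1 un I-1×I-2: ss
S/II-2 un I-1×I-2: ss
S/II-3 un I-1×I-2: ss
⇒ S over [I-1,I-2,II-1,II-2,II-3]: 1 consistent
T/I-1 un ·: tt
T/I-2 ? ·: tt|Tt
T/II-1 un I-1×I-2: tt
T/II-2 un I-1×I-2: tt
T/II-3 ? I-1×I-2: tt|Tt
⇒ T over [I-1,I-2,II-1,II-2,II-3]: 3 consistent
U/I-1 un ·: uu
U/I-2 ? ·: Uu
U/II-1 un I-1×I-2: uu
U/II-2 aff I-1×I-2: Uu
U/II-3 aff I-1×I-2: Uu
⇒ U over [I-1,I-2,II-1,II-2,II-3]: 1 consistent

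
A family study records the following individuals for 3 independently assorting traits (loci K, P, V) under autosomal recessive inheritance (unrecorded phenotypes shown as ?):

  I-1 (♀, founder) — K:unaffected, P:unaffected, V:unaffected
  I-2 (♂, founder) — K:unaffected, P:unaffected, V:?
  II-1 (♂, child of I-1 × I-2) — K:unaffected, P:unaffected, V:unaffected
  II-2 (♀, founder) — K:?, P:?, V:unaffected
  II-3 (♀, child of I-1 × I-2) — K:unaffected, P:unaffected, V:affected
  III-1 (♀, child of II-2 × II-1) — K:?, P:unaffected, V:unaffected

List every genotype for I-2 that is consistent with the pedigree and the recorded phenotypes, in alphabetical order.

I-2 ∈ {KK PP Vv, KK PP vv, KK Pp Vv, KK Pp vv, Kk PP Vv, Kk PP vv, Kk Pp Vv, Kk Pp vv}

K/I-1 un ·: KK|Kk
K/I-2 un ·: KK|Kk
K/II-1 un I-1×I-2: KK|Kk
K/II-2 ? ·: KK|Kk|kk
K/II-3 un I-1×I-2: KK|Kk
K/III-1 ? II-2×II-1: KK|Kk|kk
⇒ K over [I-1,I-2,II-1,II-2,II-3,III-1]: 70 consistent
P/I-1 un ·: PP|Pp
P/I-2 un ·: PP|Pp
P/II-1 un I-1×I-2: PP|Pp
P/II-2 ? ·: PP|Pp|pp
P/II-3 un I-1×I-2: PP|Pp
P/III-1 un II-2×II-1: PP|Pp
⇒ P over [I-1,I-2,II-1,II-2,II-3,III-1]: 58 consistent
V/I-1 un ·: Vv
V/I-2 ? ·: Vv|vv
V/II-1 un I-1×I-2: VV|Vv
V/II-2 un ·: VV|Vv
V/II-3 aff I-1×I-2: vv
V/III-1 un II-2×II-1: VV|Vv
⇒ V over [I-1,I-2,II-1,II-2,II-3,III-1]: 11 consistent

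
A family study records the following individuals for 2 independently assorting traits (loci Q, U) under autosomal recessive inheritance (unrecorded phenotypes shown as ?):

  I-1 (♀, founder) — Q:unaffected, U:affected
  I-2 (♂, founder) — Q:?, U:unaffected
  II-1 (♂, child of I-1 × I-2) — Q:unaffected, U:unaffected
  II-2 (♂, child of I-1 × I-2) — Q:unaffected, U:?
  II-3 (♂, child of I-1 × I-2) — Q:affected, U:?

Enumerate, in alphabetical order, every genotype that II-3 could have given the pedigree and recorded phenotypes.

II-3 ∈ {qq Uu, qq uu}

Q/I-1 un ·: Qq
Q/I-2 ? ·: Qq|qq
Q/II-1 un I-1×I-2: QQ|Qq
Q/II-2 un I-1×I-2: QQ|Qq
Q/II-3 aff I-1×I-2: qq
⇒ Q over [I-1,I-2,II-1,II-2,II-3]: 5 consistent
U/I-1 aff ·: uu
U/I-2 un ·: UU|Uu
U/II-1 un I-1×I-2: Uu
U/II-2 ? I-1×I-2: Uu|uu
U/II-3 ? I-1×I-2: Uu|uu
⇒ U over [I-1,I-2,II-1,II-2,II-3]: 5 consistent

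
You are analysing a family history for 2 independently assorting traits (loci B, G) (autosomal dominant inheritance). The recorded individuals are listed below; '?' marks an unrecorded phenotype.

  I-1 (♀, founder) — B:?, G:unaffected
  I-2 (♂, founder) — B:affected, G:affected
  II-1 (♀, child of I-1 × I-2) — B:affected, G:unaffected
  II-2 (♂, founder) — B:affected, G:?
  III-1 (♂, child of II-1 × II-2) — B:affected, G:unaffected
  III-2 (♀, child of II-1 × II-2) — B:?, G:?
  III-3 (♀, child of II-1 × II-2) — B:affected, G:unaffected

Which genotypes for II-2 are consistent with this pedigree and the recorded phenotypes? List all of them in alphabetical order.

B/I-1 ? ·: bb|Bb|BB
B/I-2 aff ·: Bb|BB
B/II-1 aff I-1×I-2: Bb|BB
B/II-2 aff ·: Bb|BB
B/III-1 aff II-1×II-2: Bb|BB
B/III-2 ? II-1×II-2: bb|Bb|BB
B/III-3 aff II-1×II-2: Bb|BB
⇒ B over [I-1,I-2,II-1,II-2,III-1,III-2,III-3]: 136 consistent
G/I-1 un ·: gg
G/I-2 aff ·: Gg
G/II-1 un I-1×I-2: gg
G/II-2 ? ·: gg|Gg
G/III-1 un II-1×II-2: gg
G/III-2 ? II-1×II-2: gg|Gg
G/III-3 un II-1×II-2: gg
⇒ G over [I-1,I-2,II-1,II-2,III-1,III-2,III-3]: 3 consistent

II-2 ∈ {BB Gg, BB gg, Bb Gg, Bb gg}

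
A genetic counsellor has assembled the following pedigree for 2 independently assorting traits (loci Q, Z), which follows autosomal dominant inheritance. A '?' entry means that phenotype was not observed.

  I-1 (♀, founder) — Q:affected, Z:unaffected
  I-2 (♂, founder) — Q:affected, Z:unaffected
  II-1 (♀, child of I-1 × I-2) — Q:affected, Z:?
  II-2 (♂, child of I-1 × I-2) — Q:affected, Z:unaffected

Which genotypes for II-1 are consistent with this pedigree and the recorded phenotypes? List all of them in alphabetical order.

II-1 ∈ {QQ zz, Qq zz}

Q/I-1 aff ·: Qq|QQ
Q/I-2 aff ·: Qq|QQ
Q/II-1 aff I-1×I-2: Qq|QQ
Q/II-2 aff I-1×I-2: Qq|QQ
⇒ Q over [I-1,I-2,II-1,II-2]: 13 consistent
Z/I-1 un ·: zz
Z/I-2 un ·: zz
Z/II-1 ? I-1×I-2: zz
Z/II-2 un I-1×I-2: zz
⇒ Z over [I-1,I-2,II-1,II-2]: 1 consistent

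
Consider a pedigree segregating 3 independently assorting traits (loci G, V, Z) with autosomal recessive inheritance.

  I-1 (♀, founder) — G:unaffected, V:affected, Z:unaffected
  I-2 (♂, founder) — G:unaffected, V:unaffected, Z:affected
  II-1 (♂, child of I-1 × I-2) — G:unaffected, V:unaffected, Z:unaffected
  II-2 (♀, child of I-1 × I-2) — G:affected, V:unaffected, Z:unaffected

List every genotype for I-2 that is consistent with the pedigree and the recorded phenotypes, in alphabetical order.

G/I-1 un ·: Gg
G/I-2 un ·: Gg
G/II-1 un I-1×I-2: GG|Gg
G/II-2 aff I-1×I-2: gg
⇒ G over [I-1,I-2,II-1,II-2]: 2 consistent
V/I-1 aff ·: vv
V/I-2 un ·: VV|Vv
V/II-1 un I-1×I-2: Vv
V/II-2 un I-1×I-2: Vv
⇒ V over [I-1,I-2,II-1,II-2]: 2 consistent
Z/I-1 un ·: ZZ|Zz
Z/I-2 aff ·: zz
Z/II-1 un I-1×I-2: Zz
Z/II-2 un I-1×I-2: Zz
⇒ Z over [I-1,I-2,II-1,II-2]: 2 consistent

I-2 ∈ {Gg VV zz, Gg Vv zz}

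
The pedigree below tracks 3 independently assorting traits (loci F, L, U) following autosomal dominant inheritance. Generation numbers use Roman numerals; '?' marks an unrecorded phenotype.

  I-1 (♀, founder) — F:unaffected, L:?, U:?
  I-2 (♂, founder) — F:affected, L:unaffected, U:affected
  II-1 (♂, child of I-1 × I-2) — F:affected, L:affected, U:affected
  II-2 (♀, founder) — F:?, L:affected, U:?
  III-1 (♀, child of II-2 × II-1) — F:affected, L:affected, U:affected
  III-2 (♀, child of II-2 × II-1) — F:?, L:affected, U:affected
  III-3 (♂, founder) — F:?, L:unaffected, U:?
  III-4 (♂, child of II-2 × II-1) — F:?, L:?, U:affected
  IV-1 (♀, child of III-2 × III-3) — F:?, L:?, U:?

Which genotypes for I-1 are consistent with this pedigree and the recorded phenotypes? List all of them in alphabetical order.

F/I-1 un ·: ff
F/I-2 aff ·: Ff|FF
F/II-1 aff I-1×I-2: Ff
F/II-2 ? ·: ff|Ff|FF
F/III-1 aff II-2×II-1: Ff|FF
F/III-2 ? II-2×II-1: ff|Ff|FF
F/III-3 ? ·: ff|Ff|FF
F/III-4 ? II-2×II-1: ff|Ff|FF
F/IV-1 ? III-2×III-3: ff|Ff|FF
⇒ F over [I-1,I-2,II-1,II-2,III-1,III-2,III-3,III-4,IV-1]: 312 consistent
L/I-1 ? ·: Ll|LL
L/I-2 un ·: ll
L/II-1 aff I-1×I-2: Ll
L/II-2 aff ·: Ll|LL
L/III-1 aff II-2×II-1: Ll|LL
L/III-2 aff II-2×II-1: Ll|LL
L/III-3 un ·: ll
L/III-4 ? II-2×II-1: ll|Ll|LL
L/IV-1 ? III-2×III-3: ll|Ll
⇒ L over [I-1,I-2,II-1,II-2,III-1,III-2,III-3,III-4,IV-1]: 60 consistent
U/I-1 ? ·: uu|Uu|UU
U/I-2 aff ·: Uu|UU
U/II-1 aff I-1×I-2: Uu|UU
U/II-2 ? ·: uu|Uu|UU
U/III-1 aff II-2×II-1: Uu|UU
U/III-2 aff II-2×II-1: Uu|UU
U/III-3 ? ·: uu|Uu|UU
U/III-4 aff II-2×II-1: Uu|UU
U/IV-1 ? III-2×III-3: uu|Uu|UU
⇒ U over [I-1,I-2,II-1,II-2,III-1,III-2,III-3,III-4,IV-1]: 695 consistent

I-1 ∈ {ff LL UU, ff LL Uu, ff LL uu, ff Ll UU, ff Ll Uu, ff Ll uu}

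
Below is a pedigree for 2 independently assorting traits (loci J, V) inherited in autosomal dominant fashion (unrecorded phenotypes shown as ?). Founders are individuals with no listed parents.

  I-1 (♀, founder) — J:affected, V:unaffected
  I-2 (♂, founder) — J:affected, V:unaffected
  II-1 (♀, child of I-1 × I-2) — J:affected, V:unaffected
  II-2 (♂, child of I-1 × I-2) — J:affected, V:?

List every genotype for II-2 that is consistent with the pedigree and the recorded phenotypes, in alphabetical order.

II-2 ∈ {JJ vv, Jj vv}

J/I-1 aff ·: Jj|JJ
J/I-2 aff ·: Jj|JJ
J/II-1 aff I-1×I-2: Jj|JJ
J/II-2 aff I-1×I-2: Jj|JJ
⇒ J over [I-1,I-2,II-1,II-2]: 13 consistent
V/I-1 un ·: vv
V/I-2 un ·: vv
V/II-1 un I-1×I-2: vv
V/II-2 ? I-1×I-2: vv
⇒ V over [I-1,I-2,II-1,II-2]: 1 consistent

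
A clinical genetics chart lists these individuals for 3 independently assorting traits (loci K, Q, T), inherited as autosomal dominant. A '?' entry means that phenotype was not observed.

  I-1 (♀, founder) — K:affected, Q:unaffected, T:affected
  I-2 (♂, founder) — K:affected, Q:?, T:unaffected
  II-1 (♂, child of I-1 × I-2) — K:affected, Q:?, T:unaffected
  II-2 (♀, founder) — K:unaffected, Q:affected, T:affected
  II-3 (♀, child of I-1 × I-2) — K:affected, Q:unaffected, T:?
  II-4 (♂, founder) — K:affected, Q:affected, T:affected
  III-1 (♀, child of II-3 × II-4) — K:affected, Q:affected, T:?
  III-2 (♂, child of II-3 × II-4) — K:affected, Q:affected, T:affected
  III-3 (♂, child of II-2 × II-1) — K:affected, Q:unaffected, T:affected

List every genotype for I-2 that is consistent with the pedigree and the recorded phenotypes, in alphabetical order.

I-2 ∈ {KK Qq tt, KK qq tt, Kk Qq tt, Kk qq tt}

K/I-1 aff ·: Kk|KK
K/I-2 aff ·: Kk|KK
K/II-1 aff I-1×I-2: Kk|KK
K/II-2 un ·: kk
K/II-3 aff I-1×I-2: Kk|KK
K/II-4 aff ·: Kk|KK
K/III-1 aff II-3×II-4: Kk|KK
K/III-2 aff II-3×II-4: Kk|KK
K/III-3 aff II-2×II-1: Kk
⇒ K over [I-1,I-2,II-1,II-2,II-3,II-4,III-1,III-2,III-3]: 83 consistent
Q/I-1 un ·: qq
Q/I-2 ? ·: qq|Qq
Q/II-1 ? I-1×I-2: qq|Qq
Q/II-2 aff ·: Qq
Q/II-3 un I-1×I-2: qq
Q/II-4 aff ·: Qq|QQ
Q/III-1 aff II-3×II-4: Qq
Q/III-2 aff II-3×II-4: Qq
Q/III-3 un II-2×II-1: qq
⇒ Q over [I-1,I-2,II-1,II-2,II-3,II-4,III-1,III-2,III-3]: 6 consistent
T/I-1 aff ·: Tt
T/I-2 un ·: tt
T/II-1 un I-1×I-2: tt
T/II-2 aff ·: Tt|TT
T/II-3 ? I-1×I-2: tt|Tt
T/II-4 aff ·: Tt|TT
T/III-1 ? II-3×II-4: tt|Tt|TT
T/III-2 aff II-3×II-4: Tt|TT
T/III-3 aff II-2×II-1: Tt
⇒ T over [I-1,I-2,II-1,II-2,II-3,II-4,III-1,III-2,III-3]: 26 consistent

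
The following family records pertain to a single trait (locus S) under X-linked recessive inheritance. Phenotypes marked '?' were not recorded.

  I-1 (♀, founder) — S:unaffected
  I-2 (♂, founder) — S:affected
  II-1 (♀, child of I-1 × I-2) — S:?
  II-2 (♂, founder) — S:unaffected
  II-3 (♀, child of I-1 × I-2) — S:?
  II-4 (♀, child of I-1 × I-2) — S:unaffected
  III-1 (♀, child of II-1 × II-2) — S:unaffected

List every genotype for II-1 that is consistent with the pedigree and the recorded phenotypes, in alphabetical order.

S/I-1 un ·: X^SX^S|X^SX^s
S/I-2 aff ·: X^sY
S/II-1 ? I-1×I-2: X^SX^s|X^sX^s
S/II-2 un ·: X^SY
S/II-3 ? I-1×I-2: X^SX^s|X^sX^s
S/II-4 un I-1×I-2: X^SX^s
S/III-1 un II-1×II-2: X^SX^S|X^SX^s
⇒ S over [I-1,I-2,II-1,II-2,II-3,II-4,III-1]: 8 consistent

II-1 ∈ {X^SX^s, X^sX^s}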